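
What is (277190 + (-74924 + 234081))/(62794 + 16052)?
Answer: 145449/26282 ≈ 5.5342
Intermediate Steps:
(277190 + (-74924 + 234081))/(62794 + 16052) = (277190 + 159157)/78846 = 436347*(1/78846) = 145449/26282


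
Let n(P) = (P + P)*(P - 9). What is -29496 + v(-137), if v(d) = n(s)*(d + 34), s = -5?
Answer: -43916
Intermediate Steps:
n(P) = 2*P*(-9 + P) (n(P) = (2*P)*(-9 + P) = 2*P*(-9 + P))
v(d) = 4760 + 140*d (v(d) = (2*(-5)*(-9 - 5))*(d + 34) = (2*(-5)*(-14))*(34 + d) = 140*(34 + d) = 4760 + 140*d)
-29496 + v(-137) = -29496 + (4760 + 140*(-137)) = -29496 + (4760 - 19180) = -29496 - 14420 = -43916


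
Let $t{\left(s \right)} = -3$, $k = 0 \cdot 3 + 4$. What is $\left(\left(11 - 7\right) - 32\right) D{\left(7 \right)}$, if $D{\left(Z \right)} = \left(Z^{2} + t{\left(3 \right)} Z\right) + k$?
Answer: $-896$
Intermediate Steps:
$k = 4$ ($k = 0 + 4 = 4$)
$D{\left(Z \right)} = 4 + Z^{2} - 3 Z$ ($D{\left(Z \right)} = \left(Z^{2} - 3 Z\right) + 4 = 4 + Z^{2} - 3 Z$)
$\left(\left(11 - 7\right) - 32\right) D{\left(7 \right)} = \left(\left(11 - 7\right) - 32\right) \left(4 + 7^{2} - 21\right) = \left(4 - 32\right) \left(4 + 49 - 21\right) = \left(-28\right) 32 = -896$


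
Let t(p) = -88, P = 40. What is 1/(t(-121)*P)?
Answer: -1/3520 ≈ -0.00028409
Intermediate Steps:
1/(t(-121)*P) = 1/(-88*40) = 1/(-3520) = -1/3520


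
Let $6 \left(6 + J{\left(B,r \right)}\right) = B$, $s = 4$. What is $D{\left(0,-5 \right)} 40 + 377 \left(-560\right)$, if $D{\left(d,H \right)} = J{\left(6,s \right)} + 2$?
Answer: $-211240$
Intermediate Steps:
$J{\left(B,r \right)} = -6 + \frac{B}{6}$
$D{\left(d,H \right)} = -3$ ($D{\left(d,H \right)} = \left(-6 + \frac{1}{6} \cdot 6\right) + 2 = \left(-6 + 1\right) + 2 = -5 + 2 = -3$)
$D{\left(0,-5 \right)} 40 + 377 \left(-560\right) = \left(-3\right) 40 + 377 \left(-560\right) = -120 - 211120 = -211240$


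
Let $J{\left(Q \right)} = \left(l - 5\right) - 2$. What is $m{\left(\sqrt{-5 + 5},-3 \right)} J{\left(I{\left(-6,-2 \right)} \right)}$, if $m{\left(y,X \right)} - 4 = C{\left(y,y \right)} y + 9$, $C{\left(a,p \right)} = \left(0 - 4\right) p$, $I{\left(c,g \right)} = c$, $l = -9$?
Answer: $-208$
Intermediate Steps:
$J{\left(Q \right)} = -16$ ($J{\left(Q \right)} = \left(-9 - 5\right) - 2 = -14 - 2 = -16$)
$C{\left(a,p \right)} = - 4 p$
$m{\left(y,X \right)} = 13 - 4 y^{2}$ ($m{\left(y,X \right)} = 4 + \left(- 4 y y + 9\right) = 4 - \left(-9 + 4 y^{2}\right) = 13 - 4 y^{2}$)
$m{\left(\sqrt{-5 + 5},-3 \right)} J{\left(I{\left(-6,-2 \right)} \right)} = \left(13 - 4 \left(\sqrt{-5 + 5}\right)^{2}\right) \left(-16\right) = \left(13 - 4 \left(\sqrt{0}\right)^{2}\right) \left(-16\right) = \left(13 - 4 \cdot 0^{2}\right) \left(-16\right) = \left(13 - 0\right) \left(-16\right) = \left(13 + 0\right) \left(-16\right) = 13 \left(-16\right) = -208$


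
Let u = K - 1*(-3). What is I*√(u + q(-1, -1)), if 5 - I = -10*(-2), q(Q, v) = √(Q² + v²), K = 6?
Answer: -15*√(9 + √2) ≈ -48.407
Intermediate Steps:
u = 9 (u = 6 - 1*(-3) = 6 + 3 = 9)
I = -15 (I = 5 - (-10)*(-2) = 5 - 1*20 = 5 - 20 = -15)
I*√(u + q(-1, -1)) = -15*√(9 + √((-1)² + (-1)²)) = -15*√(9 + √(1 + 1)) = -15*√(9 + √2)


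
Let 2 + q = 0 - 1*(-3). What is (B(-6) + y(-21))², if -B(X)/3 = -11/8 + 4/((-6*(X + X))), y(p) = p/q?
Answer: 167281/576 ≈ 290.42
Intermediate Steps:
q = 1 (q = -2 + (0 - 1*(-3)) = -2 + (0 + 3) = -2 + 3 = 1)
y(p) = p (y(p) = p/1 = p*1 = p)
B(X) = 33/8 + 1/X (B(X) = -3*(-11/8 + 4/((-6*(X + X)))) = -3*(-11*⅛ + 4/((-12*X))) = -3*(-11/8 + 4/((-12*X))) = -3*(-11/8 + 4*(-1/(12*X))) = -3*(-11/8 - 1/(3*X)) = 33/8 + 1/X)
(B(-6) + y(-21))² = ((33/8 + 1/(-6)) - 21)² = ((33/8 - ⅙) - 21)² = (95/24 - 21)² = (-409/24)² = 167281/576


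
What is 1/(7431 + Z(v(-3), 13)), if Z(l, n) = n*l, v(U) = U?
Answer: 1/7392 ≈ 0.00013528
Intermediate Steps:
Z(l, n) = l*n
1/(7431 + Z(v(-3), 13)) = 1/(7431 - 3*13) = 1/(7431 - 39) = 1/7392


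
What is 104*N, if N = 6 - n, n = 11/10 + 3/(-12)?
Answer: 2678/5 ≈ 535.60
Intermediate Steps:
n = 17/20 (n = 11*(1/10) + 3*(-1/12) = 11/10 - 1/4 = 17/20 ≈ 0.85000)
N = 103/20 (N = 6 - 1*17/20 = 6 - 17/20 = 103/20 ≈ 5.1500)
104*N = 104*(103/20) = 2678/5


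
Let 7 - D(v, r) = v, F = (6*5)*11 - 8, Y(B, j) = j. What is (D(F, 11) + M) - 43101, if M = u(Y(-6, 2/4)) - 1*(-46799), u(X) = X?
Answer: 6767/2 ≈ 3383.5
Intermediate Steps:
F = 322 (F = 30*11 - 8 = 330 - 8 = 322)
D(v, r) = 7 - v
M = 93599/2 (M = 2/4 - 1*(-46799) = 2*(¼) + 46799 = ½ + 46799 = 93599/2 ≈ 46800.)
(D(F, 11) + M) - 43101 = ((7 - 1*322) + 93599/2) - 43101 = ((7 - 322) + 93599/2) - 43101 = (-315 + 93599/2) - 43101 = 92969/2 - 43101 = 6767/2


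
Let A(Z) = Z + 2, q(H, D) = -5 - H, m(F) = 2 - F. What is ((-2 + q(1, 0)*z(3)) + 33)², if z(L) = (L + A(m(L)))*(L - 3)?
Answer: 961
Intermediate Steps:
A(Z) = 2 + Z
z(L) = -12 + 4*L (z(L) = (L + (2 + (2 - L)))*(L - 3) = (L + (4 - L))*(-3 + L) = 4*(-3 + L) = -12 + 4*L)
((-2 + q(1, 0)*z(3)) + 33)² = ((-2 + (-5 - 1*1)*(-12 + 4*3)) + 33)² = ((-2 + (-5 - 1)*(-12 + 12)) + 33)² = ((-2 - 6*0) + 33)² = ((-2 + 0) + 33)² = (-2 + 33)² = 31² = 961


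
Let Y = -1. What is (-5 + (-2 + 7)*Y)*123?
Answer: -1230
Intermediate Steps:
(-5 + (-2 + 7)*Y)*123 = (-5 + (-2 + 7)*(-1))*123 = (-5 + 5*(-1))*123 = (-5 - 5)*123 = -10*123 = -1230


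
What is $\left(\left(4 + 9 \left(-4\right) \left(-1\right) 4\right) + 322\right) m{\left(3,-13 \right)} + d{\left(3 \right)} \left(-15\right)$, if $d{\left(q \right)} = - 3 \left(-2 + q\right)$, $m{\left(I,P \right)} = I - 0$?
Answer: $1455$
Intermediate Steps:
$m{\left(I,P \right)} = I$ ($m{\left(I,P \right)} = I + 0 = I$)
$d{\left(q \right)} = 6 - 3 q$
$\left(\left(4 + 9 \left(-4\right) \left(-1\right) 4\right) + 322\right) m{\left(3,-13 \right)} + d{\left(3 \right)} \left(-15\right) = \left(\left(4 + 9 \left(-4\right) \left(-1\right) 4\right) + 322\right) 3 + \left(6 - 9\right) \left(-15\right) = \left(\left(4 + 9 \cdot 4 \cdot 4\right) + 322\right) 3 + \left(6 - 9\right) \left(-15\right) = \left(\left(4 + 9 \cdot 16\right) + 322\right) 3 - -45 = \left(\left(4 + 144\right) + 322\right) 3 + 45 = \left(148 + 322\right) 3 + 45 = 470 \cdot 3 + 45 = 1410 + 45 = 1455$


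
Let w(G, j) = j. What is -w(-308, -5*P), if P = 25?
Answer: 125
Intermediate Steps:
-w(-308, -5*P) = -(-5)*25 = -1*(-125) = 125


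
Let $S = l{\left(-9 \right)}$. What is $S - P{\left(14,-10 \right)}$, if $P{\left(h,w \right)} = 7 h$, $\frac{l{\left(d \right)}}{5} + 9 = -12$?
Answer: $-203$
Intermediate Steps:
$l{\left(d \right)} = -105$ ($l{\left(d \right)} = -45 + 5 \left(-12\right) = -45 - 60 = -105$)
$S = -105$
$S - P{\left(14,-10 \right)} = -105 - 7 \cdot 14 = -105 - 98 = -203$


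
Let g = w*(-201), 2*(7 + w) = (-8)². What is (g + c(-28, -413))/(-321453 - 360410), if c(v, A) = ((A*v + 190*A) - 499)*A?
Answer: -27833240/681863 ≈ -40.819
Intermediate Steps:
w = 25 (w = -7 + (½)*(-8)² = -7 + (½)*64 = -7 + 32 = 25)
c(v, A) = A*(-499 + 190*A + A*v) (c(v, A) = ((190*A + A*v) - 499)*A = (-499 + 190*A + A*v)*A = A*(-499 + 190*A + A*v))
g = -5025 (g = 25*(-201) = -5025)
(g + c(-28, -413))/(-321453 - 360410) = (-5025 - 413*(-499 + 190*(-413) - 413*(-28)))/(-321453 - 360410) = (-5025 - 413*(-499 - 78470 + 11564))/(-681863) = (-5025 - 413*(-67405))*(-1/681863) = (-5025 + 27838265)*(-1/681863) = 27833240*(-1/681863) = -27833240/681863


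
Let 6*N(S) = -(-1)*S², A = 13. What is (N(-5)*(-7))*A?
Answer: -2275/6 ≈ -379.17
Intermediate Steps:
N(S) = S²/6 (N(S) = (-(-1)*S²)/6 = S²/6)
(N(-5)*(-7))*A = (((⅙)*(-5)²)*(-7))*13 = (((⅙)*25)*(-7))*13 = ((25/6)*(-7))*13 = -175/6*13 = -2275/6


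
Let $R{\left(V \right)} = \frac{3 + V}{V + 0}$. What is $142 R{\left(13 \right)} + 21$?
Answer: $\frac{2545}{13} \approx 195.77$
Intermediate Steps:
$R{\left(V \right)} = \frac{3 + V}{V}$
$142 R{\left(13 \right)} + 21 = 142 \frac{3 + 13}{13} + 21 = 142 \cdot \frac{1}{13} \cdot 16 + 21 = 142 \cdot \frac{16}{13} + 21 = \frac{2272}{13} + 21 = \frac{2545}{13}$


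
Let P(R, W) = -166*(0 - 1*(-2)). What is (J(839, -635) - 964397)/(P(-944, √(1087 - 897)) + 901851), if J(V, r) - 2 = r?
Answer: -965030/901519 ≈ -1.0704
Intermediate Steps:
P(R, W) = -332 (P(R, W) = -166*(0 + 2) = -166*2 = -332)
J(V, r) = 2 + r
(J(839, -635) - 964397)/(P(-944, √(1087 - 897)) + 901851) = ((2 - 635) - 964397)/(-332 + 901851) = (-633 - 964397)/901519 = -965030*1/901519 = -965030/901519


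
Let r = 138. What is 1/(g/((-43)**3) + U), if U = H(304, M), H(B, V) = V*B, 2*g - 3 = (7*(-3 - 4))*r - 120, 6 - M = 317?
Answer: -159014/15033812737 ≈ -1.0577e-5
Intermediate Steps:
M = -311 (M = 6 - 1*317 = 6 - 317 = -311)
g = -6879/2 (g = 3/2 + ((7*(-3 - 4))*138 - 120)/2 = 3/2 + ((7*(-7))*138 - 120)/2 = 3/2 + (-49*138 - 120)/2 = 3/2 + (-6762 - 120)/2 = 3/2 + (1/2)*(-6882) = 3/2 - 3441 = -6879/2 ≈ -3439.5)
H(B, V) = B*V
U = -94544 (U = 304*(-311) = -94544)
1/(g/((-43)**3) + U) = 1/(-6879/(2*((-43)**3)) - 94544) = 1/(-6879/2/(-79507) - 94544) = 1/(-6879/2*(-1/79507) - 94544) = 1/(6879/159014 - 94544) = 1/(-15033812737/159014) = -159014/15033812737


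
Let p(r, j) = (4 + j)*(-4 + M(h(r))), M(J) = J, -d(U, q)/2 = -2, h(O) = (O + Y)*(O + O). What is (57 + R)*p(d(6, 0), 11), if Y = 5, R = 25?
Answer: 83640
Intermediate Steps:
h(O) = 2*O*(5 + O) (h(O) = (O + 5)*(O + O) = (5 + O)*(2*O) = 2*O*(5 + O))
d(U, q) = 4 (d(U, q) = -2*(-2) = 4)
p(r, j) = (-4 + 2*r*(5 + r))*(4 + j) (p(r, j) = (4 + j)*(-4 + 2*r*(5 + r)) = (-4 + 2*r*(5 + r))*(4 + j))
(57 + R)*p(d(6, 0), 11) = (57 + 25)*(-16 - 4*11 + 8*4*(5 + 4) + 2*11*4*(5 + 4)) = 82*(-16 - 44 + 8*4*9 + 2*11*4*9) = 82*(-16 - 44 + 288 + 792) = 82*1020 = 83640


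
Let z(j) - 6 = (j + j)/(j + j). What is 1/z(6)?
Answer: ⅐ ≈ 0.14286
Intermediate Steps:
z(j) = 7 (z(j) = 6 + (j + j)/(j + j) = 6 + (2*j)/((2*j)) = 6 + (2*j)*(1/(2*j)) = 6 + 1 = 7)
1/z(6) = 1/7 = ⅐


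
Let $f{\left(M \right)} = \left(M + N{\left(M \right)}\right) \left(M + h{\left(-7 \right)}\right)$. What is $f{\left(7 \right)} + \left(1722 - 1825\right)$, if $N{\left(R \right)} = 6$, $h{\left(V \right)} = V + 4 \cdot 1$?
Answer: $-51$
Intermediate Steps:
$h{\left(V \right)} = 4 + V$ ($h{\left(V \right)} = V + 4 = 4 + V$)
$f{\left(M \right)} = \left(-3 + M\right) \left(6 + M\right)$ ($f{\left(M \right)} = \left(M + 6\right) \left(M + \left(4 - 7\right)\right) = \left(6 + M\right) \left(M - 3\right) = \left(6 + M\right) \left(-3 + M\right) = \left(-3 + M\right) \left(6 + M\right)$)
$f{\left(7 \right)} + \left(1722 - 1825\right) = \left(-18 + 7^{2} + 3 \cdot 7\right) + \left(1722 - 1825\right) = \left(-18 + 49 + 21\right) - 103 = 52 - 103 = -51$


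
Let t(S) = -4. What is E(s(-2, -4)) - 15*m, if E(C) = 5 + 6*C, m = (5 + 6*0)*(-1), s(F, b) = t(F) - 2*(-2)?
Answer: 80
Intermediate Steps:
s(F, b) = 0 (s(F, b) = -4 - 2*(-2) = -4 + 4 = 0)
m = -5 (m = (5 + 0)*(-1) = 5*(-1) = -5)
E(s(-2, -4)) - 15*m = (5 + 6*0) - 15*(-5) = (5 + 0) + 75 = 5 + 75 = 80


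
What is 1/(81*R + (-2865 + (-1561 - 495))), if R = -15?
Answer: -1/6136 ≈ -0.00016297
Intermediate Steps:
1/(81*R + (-2865 + (-1561 - 495))) = 1/(81*(-15) + (-2865 + (-1561 - 495))) = 1/(-1215 + (-2865 - 2056)) = 1/(-1215 - 4921) = 1/(-6136) = -1/6136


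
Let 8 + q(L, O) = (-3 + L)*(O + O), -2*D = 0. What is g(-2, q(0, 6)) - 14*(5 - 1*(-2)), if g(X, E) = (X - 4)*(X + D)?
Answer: -86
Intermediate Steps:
D = 0 (D = -1/2*0 = 0)
q(L, O) = -8 + 2*O*(-3 + L) (q(L, O) = -8 + (-3 + L)*(O + O) = -8 + (-3 + L)*(2*O) = -8 + 2*O*(-3 + L))
g(X, E) = X*(-4 + X) (g(X, E) = (X - 4)*(X + 0) = (-4 + X)*X = X*(-4 + X))
g(-2, q(0, 6)) - 14*(5 - 1*(-2)) = -2*(-4 - 2) - 14*(5 - 1*(-2)) = -2*(-6) - 14*(5 + 2) = 12 - 14*7 = 12 - 98 = -86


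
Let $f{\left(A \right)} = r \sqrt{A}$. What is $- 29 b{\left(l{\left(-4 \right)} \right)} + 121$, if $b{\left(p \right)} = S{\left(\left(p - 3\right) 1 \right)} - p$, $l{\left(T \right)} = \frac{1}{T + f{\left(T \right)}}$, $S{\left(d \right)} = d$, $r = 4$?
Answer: $208$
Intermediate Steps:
$f{\left(A \right)} = 4 \sqrt{A}$
$l{\left(T \right)} = \frac{1}{T + 4 \sqrt{T}}$
$b{\left(p \right)} = -3$ ($b{\left(p \right)} = \left(p - 3\right) 1 - p = \left(-3 + p\right) 1 - p = \left(-3 + p\right) - p = -3$)
$- 29 b{\left(l{\left(-4 \right)} \right)} + 121 = \left(-29\right) \left(-3\right) + 121 = 87 + 121 = 208$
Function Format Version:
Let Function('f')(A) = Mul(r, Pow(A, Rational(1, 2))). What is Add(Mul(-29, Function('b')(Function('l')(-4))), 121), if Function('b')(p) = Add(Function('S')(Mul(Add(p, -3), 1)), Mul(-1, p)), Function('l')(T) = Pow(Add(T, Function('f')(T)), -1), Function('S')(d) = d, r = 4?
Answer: 208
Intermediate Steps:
Function('f')(A) = Mul(4, Pow(A, Rational(1, 2)))
Function('l')(T) = Pow(Add(T, Mul(4, Pow(T, Rational(1, 2)))), -1)
Function('b')(p) = -3 (Function('b')(p) = Add(Mul(Add(p, -3), 1), Mul(-1, p)) = Add(Mul(Add(-3, p), 1), Mul(-1, p)) = Add(Add(-3, p), Mul(-1, p)) = -3)
Add(Mul(-29, Function('b')(Function('l')(-4))), 121) = Add(Mul(-29, -3), 121) = Add(87, 121) = 208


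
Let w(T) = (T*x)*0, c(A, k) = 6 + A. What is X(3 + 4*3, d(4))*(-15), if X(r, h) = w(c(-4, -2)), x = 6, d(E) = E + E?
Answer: 0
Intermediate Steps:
d(E) = 2*E
w(T) = 0 (w(T) = (T*6)*0 = (6*T)*0 = 0)
X(r, h) = 0
X(3 + 4*3, d(4))*(-15) = 0*(-15) = 0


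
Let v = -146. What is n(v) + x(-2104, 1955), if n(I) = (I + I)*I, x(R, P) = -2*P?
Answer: 38722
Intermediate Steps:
n(I) = 2*I² (n(I) = (2*I)*I = 2*I²)
n(v) + x(-2104, 1955) = 2*(-146)² - 2*1955 = 2*21316 - 3910 = 42632 - 3910 = 38722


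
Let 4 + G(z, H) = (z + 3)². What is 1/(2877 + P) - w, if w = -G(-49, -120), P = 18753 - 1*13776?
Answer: 16587649/7854 ≈ 2112.0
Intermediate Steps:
P = 4977 (P = 18753 - 13776 = 4977)
G(z, H) = -4 + (3 + z)² (G(z, H) = -4 + (z + 3)² = -4 + (3 + z)²)
w = -2112 (w = -(-4 + (3 - 49)²) = -(-4 + (-46)²) = -(-4 + 2116) = -1*2112 = -2112)
1/(2877 + P) - w = 1/(2877 + 4977) - 1*(-2112) = 1/7854 + 2112 = 16587649/7854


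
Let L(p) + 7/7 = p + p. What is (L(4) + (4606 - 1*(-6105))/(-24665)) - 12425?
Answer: -306300681/24665 ≈ -12418.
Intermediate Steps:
L(p) = -1 + 2*p (L(p) = -1 + (p + p) = -1 + 2*p)
(L(4) + (4606 - 1*(-6105))/(-24665)) - 12425 = ((-1 + 2*4) + (4606 - 1*(-6105))/(-24665)) - 12425 = ((-1 + 8) + (4606 + 6105)*(-1/24665)) - 12425 = (7 + 10711*(-1/24665)) - 12425 = (7 - 10711/24665) - 12425 = 161944/24665 - 12425 = -306300681/24665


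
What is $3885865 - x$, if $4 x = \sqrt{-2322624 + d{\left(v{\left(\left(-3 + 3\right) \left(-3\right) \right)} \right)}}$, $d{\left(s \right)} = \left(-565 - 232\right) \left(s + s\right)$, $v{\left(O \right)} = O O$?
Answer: $3885865 - 2 i \sqrt{36291} \approx 3.8859 \cdot 10^{6} - 381.0 i$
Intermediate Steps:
$v{\left(O \right)} = O^{2}$
$d{\left(s \right)} = - 1594 s$ ($d{\left(s \right)} = - 797 \cdot 2 s = - 1594 s$)
$x = 2 i \sqrt{36291}$ ($x = \frac{\sqrt{-2322624 - 1594 \left(\left(-3 + 3\right) \left(-3\right)\right)^{2}}}{4} = \frac{\sqrt{-2322624 - 1594 \left(0 \left(-3\right)\right)^{2}}}{4} = \frac{\sqrt{-2322624 - 1594 \cdot 0^{2}}}{4} = \frac{\sqrt{-2322624 - 0}}{4} = \frac{\sqrt{-2322624 + 0}}{4} = \frac{\sqrt{-2322624}}{4} = \frac{8 i \sqrt{36291}}{4} = 2 i \sqrt{36291} \approx 381.0 i$)
$3885865 - x = 3885865 - 2 i \sqrt{36291}$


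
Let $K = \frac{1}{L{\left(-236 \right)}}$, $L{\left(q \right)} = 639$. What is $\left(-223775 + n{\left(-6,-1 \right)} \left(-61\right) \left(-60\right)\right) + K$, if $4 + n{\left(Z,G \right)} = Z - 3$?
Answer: $- \frac{173395844}{639} \approx -2.7136 \cdot 10^{5}$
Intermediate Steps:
$n{\left(Z,G \right)} = -7 + Z$ ($n{\left(Z,G \right)} = -4 + \left(Z - 3\right) = -4 + \left(-3 + Z\right) = -7 + Z$)
$K = \frac{1}{639} \approx 0.0015649$
$\left(-223775 + n{\left(-6,-1 \right)} \left(-61\right) \left(-60\right)\right) + K = \left(-223775 + \left(-7 - 6\right) \left(-61\right) \left(-60\right)\right) + \frac{1}{639} = \left(-223775 + \left(-13\right) \left(-61\right) \left(-60\right)\right) + \frac{1}{639} = \left(-223775 + 793 \left(-60\right)\right) + \frac{1}{639} = \left(-223775 - 47580\right) + \frac{1}{639} = -271355 + \frac{1}{639} = - \frac{173395844}{639}$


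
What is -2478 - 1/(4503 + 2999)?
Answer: -18589957/7502 ≈ -2478.0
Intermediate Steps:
-2478 - 1/(4503 + 2999) = -2478 - 1/7502 = -18589957/7502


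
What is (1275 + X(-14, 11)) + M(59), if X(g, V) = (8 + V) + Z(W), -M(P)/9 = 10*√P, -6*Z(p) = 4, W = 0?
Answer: 3880/3 - 90*√59 ≈ 602.03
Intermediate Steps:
Z(p) = -⅔ (Z(p) = -⅙*4 = -⅔)
M(P) = -90*√P
X(g, V) = 22/3 + V (X(g, V) = (8 + V) - ⅔ = 22/3 + V)
(1275 + X(-14, 11)) + M(59) = (1275 + (22/3 + 11)) - 90*√59 = (1275 + 55/3) - 90*√59 = 3880/3 - 90*√59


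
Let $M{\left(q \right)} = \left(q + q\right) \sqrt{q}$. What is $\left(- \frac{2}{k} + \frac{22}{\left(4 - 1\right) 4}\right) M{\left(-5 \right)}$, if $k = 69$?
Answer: $- \frac{415 i \sqrt{5}}{23} \approx - 40.346 i$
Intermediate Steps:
$M{\left(q \right)} = 2 q^{\frac{3}{2}}$ ($M{\left(q \right)} = 2 q \sqrt{q} = 2 q^{\frac{3}{2}}$)
$\left(- \frac{2}{k} + \frac{22}{\left(4 - 1\right) 4}\right) M{\left(-5 \right)} = \left(- \frac{2}{69} + \frac{22}{\left(4 - 1\right) 4}\right) 2 \left(-5\right)^{\frac{3}{2}} = \left(\left(-2\right) \frac{1}{69} + \frac{22}{3 \cdot 4}\right) 2 \left(- 5 i \sqrt{5}\right) = \left(- \frac{2}{69} + \frac{22}{12}\right) \left(- 10 i \sqrt{5}\right) = \left(- \frac{2}{69} + 22 \cdot \frac{1}{12}\right) \left(- 10 i \sqrt{5}\right) = \left(- \frac{2}{69} + \frac{11}{6}\right) \left(- 10 i \sqrt{5}\right) = \frac{83 \left(- 10 i \sqrt{5}\right)}{46} = - \frac{415 i \sqrt{5}}{23}$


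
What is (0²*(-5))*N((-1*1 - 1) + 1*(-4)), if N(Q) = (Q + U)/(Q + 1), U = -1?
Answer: 0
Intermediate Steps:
N(Q) = (-1 + Q)/(1 + Q) (N(Q) = (Q - 1)/(Q + 1) = (-1 + Q)/(1 + Q))
(0²*(-5))*N((-1*1 - 1) + 1*(-4)) = (0²*(-5))*((-1 + ((-1*1 - 1) + 1*(-4)))/(1 + ((-1*1 - 1) + 1*(-4)))) = (0*(-5))*((-1 + ((-1 - 1) - 4))/(1 + ((-1 - 1) - 4))) = 0*((-1 + (-2 - 4))/(1 + (-2 - 4))) = 0*((-1 - 6)/(1 - 6)) = 0*(-7/(-5)) = 0*(-⅕*(-7)) = 0*(7/5) = 0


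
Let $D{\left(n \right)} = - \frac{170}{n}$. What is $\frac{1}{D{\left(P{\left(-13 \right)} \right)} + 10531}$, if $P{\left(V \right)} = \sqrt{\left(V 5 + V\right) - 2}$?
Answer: $\frac{42124}{443609289} - \frac{34 i \sqrt{5}}{443609289} \approx 9.4957 \cdot 10^{-5} - 1.7138 \cdot 10^{-7} i$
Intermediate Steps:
$P{\left(V \right)} = \sqrt{-2 + 6 V}$ ($P{\left(V \right)} = \sqrt{\left(5 V + V\right) - 2} = \sqrt{6 V - 2} = \sqrt{-2 + 6 V}$)
$\frac{1}{D{\left(P{\left(-13 \right)} \right)} + 10531} = \frac{1}{- \frac{170}{\sqrt{-2 + 6 \left(-13\right)}} + 10531} = \frac{1}{- \frac{170}{\sqrt{-2 - 78}} + 10531} = \frac{1}{- \frac{170}{\sqrt{-80}} + 10531} = \frac{1}{- \frac{170}{4 i \sqrt{5}} + 10531} = \frac{1}{- 170 \left(- \frac{i \sqrt{5}}{20}\right) + 10531} = \frac{1}{\frac{17 i \sqrt{5}}{2} + 10531} = \frac{1}{10531 + \frac{17 i \sqrt{5}}{2}}$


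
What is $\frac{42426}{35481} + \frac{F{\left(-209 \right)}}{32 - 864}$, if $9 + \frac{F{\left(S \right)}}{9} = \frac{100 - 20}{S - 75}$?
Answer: $\frac{905542161}{698644544} \approx 1.2961$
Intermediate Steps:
$F{\left(S \right)} = -81 + \frac{720}{-75 + S}$ ($F{\left(S \right)} = -81 + 9 \frac{100 - 20}{S - 75} = -81 + 9 \frac{100 - 20}{-75 + S} = -81 + 9 \frac{80}{-75 + S} = -81 + \frac{720}{-75 + S}$)
$\frac{42426}{35481} + \frac{F{\left(-209 \right)}}{32 - 864} = \frac{42426}{35481} + \frac{9 \frac{1}{-75 - 209} \left(755 - -1881\right)}{32 - 864} = 42426 \cdot \frac{1}{35481} + \frac{9 \frac{1}{-284} \left(755 + 1881\right)}{32 - 864} = \frac{14142}{11827} + \frac{9 \left(- \frac{1}{284}\right) 2636}{-832} = \frac{14142}{11827} - - \frac{5931}{59072} = \frac{14142}{11827} + \frac{5931}{59072} = \frac{905542161}{698644544}$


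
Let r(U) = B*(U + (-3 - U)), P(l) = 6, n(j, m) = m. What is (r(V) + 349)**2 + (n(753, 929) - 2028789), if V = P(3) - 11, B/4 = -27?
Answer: -1574931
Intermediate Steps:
B = -108 (B = 4*(-27) = -108)
V = -5 (V = 6 - 11 = -5)
r(U) = 324 (r(U) = -108*(U + (-3 - U)) = -108*(-3) = 324)
(r(V) + 349)**2 + (n(753, 929) - 2028789) = (324 + 349)**2 + (929 - 2028789) = 673**2 - 2027860 = 452929 - 2027860 = -1574931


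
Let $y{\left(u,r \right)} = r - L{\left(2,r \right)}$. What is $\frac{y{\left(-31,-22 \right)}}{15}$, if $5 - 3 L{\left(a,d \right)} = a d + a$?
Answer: $- \frac{113}{45} \approx -2.5111$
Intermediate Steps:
$L{\left(a,d \right)} = \frac{5}{3} - \frac{a}{3} - \frac{a d}{3}$ ($L{\left(a,d \right)} = \frac{5}{3} - \frac{a d + a}{3} = \frac{5}{3} - \frac{a + a d}{3} = \frac{5}{3} - \left(\frac{a}{3} + \frac{a d}{3}\right) = \frac{5}{3} - \frac{a}{3} - \frac{a d}{3}$)
$y{\left(u,r \right)} = -1 + \frac{5 r}{3}$ ($y{\left(u,r \right)} = r - \left(\frac{5}{3} - \frac{2}{3} - \frac{2 r}{3}\right) = r - \left(1 - \frac{2 r}{3}\right) = r + \left(-1 + \frac{2 r}{3}\right) = -1 + \frac{5 r}{3}$)
$\frac{y{\left(-31,-22 \right)}}{15} = \frac{-1 + \frac{5}{3} \left(-22\right)}{15} = \left(-1 - \frac{110}{3}\right) \frac{1}{15} = \left(- \frac{113}{3}\right) \frac{1}{15} = - \frac{113}{45}$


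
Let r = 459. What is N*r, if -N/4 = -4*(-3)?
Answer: -22032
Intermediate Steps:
N = -48 (N = -(-16)*(-3) = -4*12 = -48)
N*r = -48*459 = -22032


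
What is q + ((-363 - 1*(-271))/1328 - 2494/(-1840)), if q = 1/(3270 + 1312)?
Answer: 225039581/174940760 ≈ 1.2864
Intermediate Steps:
q = 1/4582 ≈ 0.00021825
q + ((-363 - 1*(-271))/1328 - 2494/(-1840)) = 1/4582 + ((-363 - 1*(-271))/1328 - 2494/(-1840)) = 1/4582 + ((-363 + 271)*(1/1328) - 2494*(-1/1840)) = 1/4582 + (-92*1/1328 + 1247/920) = 1/4582 + (-23/332 + 1247/920) = 1/4582 + 98211/76360 = 225039581/174940760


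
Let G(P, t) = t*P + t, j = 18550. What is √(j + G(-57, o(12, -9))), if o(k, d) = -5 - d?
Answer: 7*√374 ≈ 135.37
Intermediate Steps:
G(P, t) = t + P*t (G(P, t) = P*t + t = t + P*t)
√(j + G(-57, o(12, -9))) = √(18550 + (-5 - 1*(-9))*(1 - 57)) = √(18550 + (-5 + 9)*(-56)) = √(18550 + 4*(-56)) = √(18550 - 224) = √18326 = 7*√374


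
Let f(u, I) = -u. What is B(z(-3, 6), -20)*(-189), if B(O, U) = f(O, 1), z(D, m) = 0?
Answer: 0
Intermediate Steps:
B(O, U) = -O
B(z(-3, 6), -20)*(-189) = -1*0*(-189) = 0*(-189) = 0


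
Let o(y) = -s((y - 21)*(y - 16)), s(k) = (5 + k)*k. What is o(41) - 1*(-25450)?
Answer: -227050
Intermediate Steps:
s(k) = k*(5 + k)
o(y) = -(-21 + y)*(-16 + y)*(5 + (-21 + y)*(-16 + y)) (o(y) = -(y - 21)*(y - 16)*(5 + (y - 21)*(y - 16)) = -(-21 + y)*(-16 + y)*(5 + (-21 + y)*(-16 + y)))
o(41) - 1*(-25450) = -(336 + 41**2 - 37*41)*(341 + 41**2 - 37*41) - 1*(-25450) = -(336 + 1681 - 1517)*(341 + 1681 - 1517) + 25450 = -1*500*505 + 25450 = -252500 + 25450 = -227050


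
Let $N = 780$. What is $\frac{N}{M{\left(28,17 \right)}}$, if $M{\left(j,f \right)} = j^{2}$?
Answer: $\frac{195}{196} \approx 0.9949$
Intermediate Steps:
$\frac{N}{M{\left(28,17 \right)}} = \frac{780}{28^{2}} = \frac{780}{784} = 780 \cdot \frac{1}{784} = \frac{195}{196}$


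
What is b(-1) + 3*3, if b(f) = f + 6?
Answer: 14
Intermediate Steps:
b(f) = 6 + f
b(-1) + 3*3 = (6 - 1) + 3*3 = 5 + 9 = 14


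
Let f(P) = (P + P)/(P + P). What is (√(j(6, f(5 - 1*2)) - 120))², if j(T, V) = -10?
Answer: -130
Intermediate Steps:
f(P) = 1 (f(P) = (2*P)/((2*P)) = (2*P)*(1/(2*P)) = 1)
(√(j(6, f(5 - 1*2)) - 120))² = (√(-10 - 120))² = (√(-130))² = (I*√130)² = -130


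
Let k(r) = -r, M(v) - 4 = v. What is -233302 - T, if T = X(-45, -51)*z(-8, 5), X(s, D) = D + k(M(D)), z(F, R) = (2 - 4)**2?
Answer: -233286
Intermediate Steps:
M(v) = 4 + v
z(F, R) = 4 (z(F, R) = (-2)**2 = 4)
X(s, D) = -4 (X(s, D) = D - (4 + D) = D + (-4 - D) = -4)
T = -16 (T = -4*4 = -16)
-233302 - T = -233302 - 1*(-16) = -233302 + 16 = -233286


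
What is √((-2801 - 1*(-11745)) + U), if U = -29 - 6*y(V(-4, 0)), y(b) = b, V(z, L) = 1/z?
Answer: √35666/2 ≈ 94.427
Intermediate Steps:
U = -55/2 (U = -29 - 6/(-4) = -29 - 6*(-¼) = -29 + 3/2 = -55/2 ≈ -27.500)
√((-2801 - 1*(-11745)) + U) = √((-2801 - 1*(-11745)) - 55/2) = √((-2801 + 11745) - 55/2) = √(8944 - 55/2) = √(17833/2) = √35666/2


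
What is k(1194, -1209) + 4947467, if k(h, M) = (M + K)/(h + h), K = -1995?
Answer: 984545666/199 ≈ 4.9475e+6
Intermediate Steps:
k(h, M) = (-1995 + M)/(2*h) (k(h, M) = (M - 1995)/(h + h) = (-1995 + M)/((2*h)) = (-1995 + M)*(1/(2*h)) = (-1995 + M)/(2*h))
k(1194, -1209) + 4947467 = (½)*(-1995 - 1209)/1194 + 4947467 = (½)*(1/1194)*(-3204) + 4947467 = -267/199 + 4947467 = 984545666/199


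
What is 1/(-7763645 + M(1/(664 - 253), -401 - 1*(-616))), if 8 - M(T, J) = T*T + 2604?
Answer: -168921/1311881195962 ≈ -1.2876e-7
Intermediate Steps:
M(T, J) = -2596 - T**2 (M(T, J) = 8 - (T*T + 2604) = 8 - (T**2 + 2604) = 8 - (2604 + T**2) = 8 + (-2604 - T**2) = -2596 - T**2)
1/(-7763645 + M(1/(664 - 253), -401 - 1*(-616))) = 1/(-7763645 + (-2596 - (1/(664 - 253))**2)) = 1/(-7763645 + (-2596 - (1/411)**2)) = 1/(-7763645 + (-2596 - 1*1/168921)) = 1/(-7763645 + (-2596 - 1/168921)) = 1/(-7763645 - 438518917/168921) = 1/(-1311881195962/168921) = -168921/1311881195962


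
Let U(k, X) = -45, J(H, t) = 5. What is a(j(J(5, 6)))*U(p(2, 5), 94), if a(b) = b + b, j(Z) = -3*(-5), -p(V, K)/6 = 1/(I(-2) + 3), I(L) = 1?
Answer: -1350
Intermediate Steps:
p(V, K) = -3/2 (p(V, K) = -6/(1 + 3) = -6/4 = -6*¼ = -3/2)
j(Z) = 15
a(b) = 2*b
a(j(J(5, 6)))*U(p(2, 5), 94) = (2*15)*(-45) = 30*(-45) = -1350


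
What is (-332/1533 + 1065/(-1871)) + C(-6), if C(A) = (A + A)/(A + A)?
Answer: 614426/2868243 ≈ 0.21422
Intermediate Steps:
C(A) = 1 (C(A) = (2*A)/((2*A)) = (2*A)*(1/(2*A)) = 1)
(-332/1533 + 1065/(-1871)) + C(-6) = (-332/1533 + 1065/(-1871)) + 1 = (-332*1/1533 + 1065*(-1/1871)) + 1 = (-332/1533 - 1065/1871) + 1 = -2253817/2868243 + 1 = 614426/2868243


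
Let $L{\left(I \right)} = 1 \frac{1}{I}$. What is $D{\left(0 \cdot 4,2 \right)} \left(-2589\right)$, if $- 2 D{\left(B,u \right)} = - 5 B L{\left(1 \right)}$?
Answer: $0$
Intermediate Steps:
$L{\left(I \right)} = \frac{1}{I}$
$D{\left(B,u \right)} = \frac{5 B}{2}$ ($D{\left(B,u \right)} = - \frac{- 5 B 1^{-1}}{2} = - \frac{- 5 B 1}{2} = - \frac{\left(-5\right) B}{2} = \frac{5 B}{2}$)
$D{\left(0 \cdot 4,2 \right)} \left(-2589\right) = \frac{5 \cdot 0 \cdot 4}{2} \left(-2589\right) = \frac{5}{2} \cdot 0 \left(-2589\right) = 0 \left(-2589\right) = 0$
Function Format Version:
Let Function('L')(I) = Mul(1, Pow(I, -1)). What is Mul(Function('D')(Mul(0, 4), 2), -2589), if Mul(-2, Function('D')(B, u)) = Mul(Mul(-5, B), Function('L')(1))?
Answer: 0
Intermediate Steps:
Function('L')(I) = Pow(I, -1)
Function('D')(B, u) = Mul(Rational(5, 2), B) (Function('D')(B, u) = Mul(Rational(-1, 2), Mul(Mul(-5, B), Pow(1, -1))) = Mul(Rational(-1, 2), Mul(Mul(-5, B), 1)) = Mul(Rational(-1, 2), Mul(-5, B)) = Mul(Rational(5, 2), B))
Mul(Function('D')(Mul(0, 4), 2), -2589) = Mul(Mul(Rational(5, 2), Mul(0, 4)), -2589) = Mul(Mul(Rational(5, 2), 0), -2589) = Mul(0, -2589) = 0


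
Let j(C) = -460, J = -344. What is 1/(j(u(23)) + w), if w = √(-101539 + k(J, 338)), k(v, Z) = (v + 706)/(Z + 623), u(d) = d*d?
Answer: -442060/300926217 - 31*I*√97578617/300926217 ≈ -0.001469 - 0.0010176*I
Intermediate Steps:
u(d) = d²
k(v, Z) = (706 + v)/(623 + Z)
w = I*√97578617/31 (w = √(-101539 + (706 - 344)/(623 + 338)) = √(-101539 + 362/961) = √(-97578617/961) = I*√97578617/31 ≈ 318.65*I)
1/(j(u(23)) + w) = 1/(-460 + I*√97578617/31)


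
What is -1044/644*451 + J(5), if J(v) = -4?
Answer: -118355/161 ≈ -735.12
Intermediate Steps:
-1044/644*451 + J(5) = -1044/644*451 - 4 = -1044*1/644*451 - 4 = -261/161*451 - 4 = -117711/161 - 4 = -118355/161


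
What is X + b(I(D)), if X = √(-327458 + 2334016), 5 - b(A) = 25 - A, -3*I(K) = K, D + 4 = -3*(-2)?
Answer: -62/3 + √2006558 ≈ 1395.9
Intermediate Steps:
D = 2 (D = -4 - 3*(-2) = -4 + 6 = 2)
I(K) = -K/3
b(A) = -20 + A (b(A) = 5 - (25 - A) = 5 + (-25 + A) = -20 + A)
X = √2006558 ≈ 1416.5
X + b(I(D)) = √2006558 + (-20 - ⅓*2) = √2006558 + (-20 - ⅔) = √2006558 - 62/3 = -62/3 + √2006558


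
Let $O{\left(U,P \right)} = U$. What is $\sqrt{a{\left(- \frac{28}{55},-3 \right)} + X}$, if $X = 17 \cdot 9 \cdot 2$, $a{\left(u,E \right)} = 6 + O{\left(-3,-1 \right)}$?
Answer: $\sqrt{309} \approx 17.578$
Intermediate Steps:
$a{\left(u,E \right)} = 3$ ($a{\left(u,E \right)} = 6 - 3 = 3$)
$X = 306$ ($X = 153 \cdot 2 = 306$)
$\sqrt{a{\left(- \frac{28}{55},-3 \right)} + X} = \sqrt{3 + 306} = \sqrt{309}$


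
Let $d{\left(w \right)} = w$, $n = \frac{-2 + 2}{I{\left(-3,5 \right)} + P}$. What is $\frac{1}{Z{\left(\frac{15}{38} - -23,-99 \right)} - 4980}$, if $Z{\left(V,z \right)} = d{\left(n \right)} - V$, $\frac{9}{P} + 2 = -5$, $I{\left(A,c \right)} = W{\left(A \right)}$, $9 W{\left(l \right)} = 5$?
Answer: $- \frac{38}{190129} \approx -0.00019986$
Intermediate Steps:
$W{\left(l \right)} = \frac{5}{9}$ ($W{\left(l \right)} = \frac{1}{9} \cdot 5 = \frac{5}{9}$)
$I{\left(A,c \right)} = \frac{5}{9}$
$P = - \frac{9}{7}$ ($P = \frac{9}{-2 - 5} = \frac{9}{-7} = 9 \left(- \frac{1}{7}\right) = - \frac{9}{7} \approx -1.2857$)
$n = 0$ ($n = \frac{-2 + 2}{\frac{5}{9} - \frac{9}{7}} = \frac{0}{- \frac{46}{63}} = 0 \left(- \frac{63}{46}\right) = 0$)
$Z{\left(V,z \right)} = - V$ ($Z{\left(V,z \right)} = 0 - V = - V$)
$\frac{1}{Z{\left(\frac{15}{38} - -23,-99 \right)} - 4980} = \frac{1}{- (\frac{15}{38} - -23) - 4980} = \frac{1}{- (15 \cdot \frac{1}{38} + 23) - 4980} = \frac{1}{- (\frac{15}{38} + 23) - 4980} = \frac{1}{\left(-1\right) \frac{889}{38} - 4980} = \frac{1}{- \frac{889}{38} - 4980} = \frac{1}{- \frac{190129}{38}} = - \frac{38}{190129}$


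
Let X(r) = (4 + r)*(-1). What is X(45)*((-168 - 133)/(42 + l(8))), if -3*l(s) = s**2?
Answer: 44247/62 ≈ 713.66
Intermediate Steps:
X(r) = -4 - r
l(s) = -s**2/3
X(45)*((-168 - 133)/(42 + l(8))) = (-4 - 1*45)*((-168 - 133)/(42 - 1/3*8**2)) = (-4 - 45)*(-301/(42 - 1/3*64)) = -(-14749)/(42 - 64/3) = -(-14749)/62/3 = -(-14749)*3/62 = -49*(-903/62) = 44247/62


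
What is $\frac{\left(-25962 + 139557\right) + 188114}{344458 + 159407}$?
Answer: $\frac{301709}{503865} \approx 0.59879$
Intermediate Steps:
$\frac{\left(-25962 + 139557\right) + 188114}{344458 + 159407} = \frac{113595 + 188114}{503865} = 301709 \cdot \frac{1}{503865} = \frac{301709}{503865}$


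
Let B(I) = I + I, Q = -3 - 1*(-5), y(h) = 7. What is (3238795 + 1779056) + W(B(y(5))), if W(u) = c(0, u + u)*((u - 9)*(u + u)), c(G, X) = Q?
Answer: 5018131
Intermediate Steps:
Q = 2 (Q = -3 + 5 = 2)
c(G, X) = 2
B(I) = 2*I
W(u) = 4*u*(-9 + u) (W(u) = 2*((u - 9)*(u + u)) = 2*((-9 + u)*(2*u)) = 2*(2*u*(-9 + u)) = 4*u*(-9 + u))
(3238795 + 1779056) + W(B(y(5))) = (3238795 + 1779056) + 4*(2*7)*(-9 + 2*7) = 5017851 + 4*14*(-9 + 14) = 5017851 + 4*14*5 = 5017851 + 280 = 5018131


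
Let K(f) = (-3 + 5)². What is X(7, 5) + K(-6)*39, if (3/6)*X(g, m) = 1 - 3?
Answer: 152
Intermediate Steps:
X(g, m) = -4 (X(g, m) = 2*(1 - 3) = 2*(-2) = -4)
K(f) = 4 (K(f) = 2² = 4)
X(7, 5) + K(-6)*39 = -4 + 4*39 = -4 + 156 = 152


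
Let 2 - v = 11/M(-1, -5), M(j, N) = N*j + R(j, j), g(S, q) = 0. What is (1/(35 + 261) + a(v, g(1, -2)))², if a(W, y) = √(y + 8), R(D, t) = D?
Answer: 700929/87616 + √2/74 ≈ 8.0191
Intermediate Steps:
M(j, N) = j + N*j (M(j, N) = N*j + j = j + N*j)
v = -¾ (v = 2 - 11/((-(1 - 5))) = 2 - 11/((-1*(-4))) = 2 - 11/4 = -¾ ≈ -0.75000)
a(W, y) = √(8 + y)
(1/(35 + 261) + a(v, g(1, -2)))² = (1/(35 + 261) + √(8 + 0))² = (1/296 + √8)² = (1/296 + 2*√2)²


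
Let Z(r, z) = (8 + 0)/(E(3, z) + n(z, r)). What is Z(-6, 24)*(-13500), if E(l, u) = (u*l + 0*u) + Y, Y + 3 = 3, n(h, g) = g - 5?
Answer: -108000/61 ≈ -1770.5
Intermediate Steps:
n(h, g) = -5 + g
Y = 0 (Y = -3 + 3 = 0)
E(l, u) = l*u (E(l, u) = (u*l + 0*u) + 0 = (l*u + 0) + 0 = l*u + 0 = l*u)
Z(r, z) = 8/(-5 + r + 3*z) (Z(r, z) = (8 + 0)/(3*z + (-5 + r)) = 8/(-5 + r + 3*z))
Z(-6, 24)*(-13500) = (8/(-5 - 6 + 3*24))*(-13500) = (8/(-5 - 6 + 72))*(-13500) = (8/61)*(-13500) = -108000/61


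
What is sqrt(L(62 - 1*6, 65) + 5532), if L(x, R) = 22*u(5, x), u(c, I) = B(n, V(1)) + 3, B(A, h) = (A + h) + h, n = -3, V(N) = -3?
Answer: 30*sqrt(6) ≈ 73.485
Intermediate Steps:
B(A, h) = A + 2*h
u(c, I) = -6 (u(c, I) = (-3 + 2*(-3)) + 3 = (-3 - 6) + 3 = -9 + 3 = -6)
L(x, R) = -132 (L(x, R) = 22*(-6) = -132)
sqrt(L(62 - 1*6, 65) + 5532) = sqrt(-132 + 5532) = sqrt(5400) = 30*sqrt(6)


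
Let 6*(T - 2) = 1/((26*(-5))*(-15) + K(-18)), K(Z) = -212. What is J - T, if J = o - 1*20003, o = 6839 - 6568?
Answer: -205786153/10428 ≈ -19734.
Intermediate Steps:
o = 271
J = -19732 (J = 271 - 1*20003 = 271 - 20003 = -19732)
T = 20857/10428 (T = 2 + 1/(6*((26*(-5))*(-15) - 212)) = 2 + 1/(6*(-130*(-15) - 212)) = 2 + 1/(6*(1950 - 212)) = 2 + (1/6)/1738 = 2 + (1/6)*(1/1738) = 2 + 1/10428 = 20857/10428 ≈ 2.0001)
J - T = -19732 - 1*20857/10428 = -19732 - 20857/10428 = -205786153/10428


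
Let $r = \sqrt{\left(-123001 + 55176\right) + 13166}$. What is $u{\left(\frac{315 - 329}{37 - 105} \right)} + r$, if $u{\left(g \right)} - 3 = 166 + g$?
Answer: $\frac{5753}{34} + i \sqrt{54659} \approx 169.21 + 233.79 i$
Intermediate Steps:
$r = i \sqrt{54659}$ ($r = \sqrt{-67825 + 13166} = \sqrt{-54659} = i \sqrt{54659} \approx 233.79 i$)
$u{\left(g \right)} = 169 + g$ ($u{\left(g \right)} = 3 + \left(166 + g\right) = 169 + g$)
$u{\left(\frac{315 - 329}{37 - 105} \right)} + r = \left(169 + \frac{315 - 329}{37 - 105}\right) + i \sqrt{54659} = \left(169 - \frac{14}{-68}\right) + i \sqrt{54659} = \left(169 - - \frac{7}{34}\right) + i \sqrt{54659} = \left(169 + \frac{7}{34}\right) + i \sqrt{54659} = \frac{5753}{34} + i \sqrt{54659}$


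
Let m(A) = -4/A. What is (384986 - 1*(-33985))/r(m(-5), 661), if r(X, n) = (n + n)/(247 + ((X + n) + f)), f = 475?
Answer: 2898860349/6610 ≈ 4.3856e+5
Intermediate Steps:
r(X, n) = 2*n/(722 + X + n) (r(X, n) = (n + n)/(247 + ((X + n) + 475)) = (2*n)/(247 + (475 + X + n)) = (2*n)/(722 + X + n) = 2*n/(722 + X + n))
(384986 - 1*(-33985))/r(m(-5), 661) = (384986 - 1*(-33985))/((2*661/(722 - 4/(-5) + 661))) = (384986 + 33985)/((2*661/(722 - 4*(-⅕) + 661))) = 418971/((2*661/(722 + ⅘ + 661))) = 418971/((2*661/(6919/5))) = 418971/((2*661*(5/6919))) = 418971/(6610/6919) = 418971*(6919/6610) = 2898860349/6610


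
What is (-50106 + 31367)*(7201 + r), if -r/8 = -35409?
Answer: -5443173547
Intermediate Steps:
r = 283272 (r = -8*(-35409) = 283272)
(-50106 + 31367)*(7201 + r) = (-50106 + 31367)*(7201 + 283272) = -18739*290473 = -5443173547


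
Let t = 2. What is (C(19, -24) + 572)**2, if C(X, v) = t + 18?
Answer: 350464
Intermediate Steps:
C(X, v) = 20 (C(X, v) = 2 + 18 = 20)
(C(19, -24) + 572)**2 = (20 + 572)**2 = 592**2 = 350464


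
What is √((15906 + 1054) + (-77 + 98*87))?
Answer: √25409 ≈ 159.40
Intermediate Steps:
√((15906 + 1054) + (-77 + 98*87)) = √(16960 + (-77 + 8526)) = √(16960 + 8449) = √25409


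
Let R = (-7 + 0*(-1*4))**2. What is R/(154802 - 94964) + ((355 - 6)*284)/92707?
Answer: 5935445851/5547401466 ≈ 1.0700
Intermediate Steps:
R = 49 (R = (-7 + 0*(-4))**2 = (-7 + 0)**2 = (-7)**2 = 49)
R/(154802 - 94964) + ((355 - 6)*284)/92707 = 49/(154802 - 94964) + ((355 - 6)*284)/92707 = 49/59838 + (349*284)*(1/92707) = 49*(1/59838) + 99116*(1/92707) = 49/59838 + 99116/92707 = 5935445851/5547401466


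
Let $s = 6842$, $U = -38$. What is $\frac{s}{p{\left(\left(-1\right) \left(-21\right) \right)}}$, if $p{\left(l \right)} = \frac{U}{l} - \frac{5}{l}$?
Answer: $- \frac{143682}{43} \approx -3341.4$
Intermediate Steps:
$p{\left(l \right)} = - \frac{43}{l}$ ($p{\left(l \right)} = - \frac{38}{l} - \frac{5}{l} = - \frac{43}{l}$)
$\frac{s}{p{\left(\left(-1\right) \left(-21\right) \right)}} = \frac{6842}{\left(-43\right) \frac{1}{\left(-1\right) \left(-21\right)}} = \frac{6842}{\left(-43\right) \frac{1}{21}} = \frac{6842}{- \frac{43}{21}} = 6842 \left(- \frac{21}{43}\right) = - \frac{143682}{43}$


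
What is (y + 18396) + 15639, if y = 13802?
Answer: 47837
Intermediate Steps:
(y + 18396) + 15639 = (13802 + 18396) + 15639 = 32198 + 15639 = 47837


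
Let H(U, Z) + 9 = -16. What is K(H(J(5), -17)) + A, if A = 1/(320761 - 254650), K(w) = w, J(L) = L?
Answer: -1652774/66111 ≈ -25.000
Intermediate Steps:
H(U, Z) = -25 (H(U, Z) = -9 - 16 = -25)
A = 1/66111 ≈ 1.5126e-5
K(H(J(5), -17)) + A = -25 + 1/66111 = -1652774/66111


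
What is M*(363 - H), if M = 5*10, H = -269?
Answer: 31600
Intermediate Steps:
M = 50
M*(363 - H) = 50*(363 - 1*(-269)) = 50*(363 + 269) = 50*632 = 31600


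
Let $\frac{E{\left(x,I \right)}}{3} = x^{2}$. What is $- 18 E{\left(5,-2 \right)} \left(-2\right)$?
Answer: $2700$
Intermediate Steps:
$E{\left(x,I \right)} = 3 x^{2}$
$- 18 E{\left(5,-2 \right)} \left(-2\right) = - 18 \cdot 3 \cdot 5^{2} \left(-2\right) = - 18 \cdot 3 \cdot 25 \left(-2\right) = \left(-18\right) 75 \left(-2\right) = \left(-1350\right) \left(-2\right) = 2700$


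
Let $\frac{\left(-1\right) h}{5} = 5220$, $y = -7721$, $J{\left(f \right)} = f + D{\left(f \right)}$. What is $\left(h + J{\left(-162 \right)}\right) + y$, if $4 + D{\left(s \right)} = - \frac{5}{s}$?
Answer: $- \frac{5505889}{162} \approx -33987.0$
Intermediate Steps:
$D{\left(s \right)} = -4 - \frac{5}{s}$
$J{\left(f \right)} = -4 + f - \frac{5}{f}$ ($J{\left(f \right)} = f - \left(4 + \frac{5}{f}\right) = -4 + f - \frac{5}{f}$)
$h = -26100$ ($h = \left(-5\right) 5220 = -26100$)
$\left(h + J{\left(-162 \right)}\right) + y = \left(-26100 - \left(166 - \frac{5}{162}\right)\right) - 7721 = \left(-26100 - \frac{26887}{162}\right) - 7721 = - \frac{4255087}{162} - 7721 = - \frac{5505889}{162}$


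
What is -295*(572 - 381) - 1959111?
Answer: -2015456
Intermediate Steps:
-295*(572 - 381) - 1959111 = -295*191 - 1959111 = -56345 - 1959111 = -2015456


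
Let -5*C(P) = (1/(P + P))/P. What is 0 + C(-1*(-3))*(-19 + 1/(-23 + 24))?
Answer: ⅕ ≈ 0.20000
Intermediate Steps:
C(P) = -1/(10*P²) (C(P) = -1/(P + P)/(5*P) = -1/(2*P)/(5*P) = -1/(10*P²))
0 + C(-1*(-3))*(-19 + 1/(-23 + 24)) = 0 + (-1/(10*(-1*(-3))²))*(-19 + 1/(-23 + 24)) = 0 + (-⅒/3²)*(-19 + 1/1) = 0 + (-⅒*⅑)*(-19 + 1) = 0 - 1/90*(-18) = 0 + ⅕ = ⅕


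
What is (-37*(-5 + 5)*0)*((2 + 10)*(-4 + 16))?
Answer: 0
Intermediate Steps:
(-37*(-5 + 5)*0)*((2 + 10)*(-4 + 16)) = (-0*0)*(12*12) = -37*0*144 = 0*144 = 0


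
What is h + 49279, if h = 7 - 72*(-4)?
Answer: 49574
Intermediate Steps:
h = 295 (h = 7 + 288 = 295)
h + 49279 = 295 + 49279 = 49574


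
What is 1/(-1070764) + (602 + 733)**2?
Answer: 1908342369899/1070764 ≈ 1.7822e+6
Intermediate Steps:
1/(-1070764) + (602 + 733)**2 = -1/1070764 + 1335**2 = -1/1070764 + 1782225 = 1908342369899/1070764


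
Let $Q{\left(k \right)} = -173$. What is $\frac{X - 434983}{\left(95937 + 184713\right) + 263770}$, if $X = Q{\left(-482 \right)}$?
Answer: $- \frac{108789}{136105} \approx -0.7993$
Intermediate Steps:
$X = -173$
$\frac{X - 434983}{\left(95937 + 184713\right) + 263770} = \frac{-173 - 434983}{\left(95937 + 184713\right) + 263770} = - \frac{435156}{280650 + 263770} = - \frac{435156}{544420} = \left(-435156\right) \frac{1}{544420} = - \frac{108789}{136105}$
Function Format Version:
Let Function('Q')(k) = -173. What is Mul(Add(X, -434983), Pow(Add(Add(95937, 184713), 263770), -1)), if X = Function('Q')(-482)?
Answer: Rational(-108789, 136105) ≈ -0.79930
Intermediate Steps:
X = -173
Mul(Add(X, -434983), Pow(Add(Add(95937, 184713), 263770), -1)) = Mul(Add(-173, -434983), Pow(Add(Add(95937, 184713), 263770), -1)) = Mul(-435156, Pow(Add(280650, 263770), -1)) = Mul(-435156, Pow(544420, -1)) = Mul(-435156, Rational(1, 544420)) = Rational(-108789, 136105)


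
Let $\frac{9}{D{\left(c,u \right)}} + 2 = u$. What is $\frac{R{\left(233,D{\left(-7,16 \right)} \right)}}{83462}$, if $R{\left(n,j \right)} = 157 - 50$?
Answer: $\frac{107}{83462} \approx 0.001282$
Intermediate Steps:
$D{\left(c,u \right)} = \frac{9}{-2 + u}$
$R{\left(n,j \right)} = 107$ ($R{\left(n,j \right)} = 157 - 50 = 107$)
$\frac{R{\left(233,D{\left(-7,16 \right)} \right)}}{83462} = \frac{107}{83462}$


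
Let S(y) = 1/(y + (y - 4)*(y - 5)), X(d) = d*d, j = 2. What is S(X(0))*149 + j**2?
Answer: 229/20 ≈ 11.450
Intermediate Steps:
X(d) = d**2
S(y) = 1/(y + (-5 + y)*(-4 + y)) (S(y) = 1/(y + (-4 + y)*(-5 + y)) = 1/(y + (-5 + y)*(-4 + y)))
S(X(0))*149 + j**2 = 149/(20 + (0**2)**2 - 8*0**2) + 2**2 = 149/(20 + 0**2 - 8*0) + 4 = 149/(20 + 0 + 0) + 4 = 149/20 + 4 = 229/20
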